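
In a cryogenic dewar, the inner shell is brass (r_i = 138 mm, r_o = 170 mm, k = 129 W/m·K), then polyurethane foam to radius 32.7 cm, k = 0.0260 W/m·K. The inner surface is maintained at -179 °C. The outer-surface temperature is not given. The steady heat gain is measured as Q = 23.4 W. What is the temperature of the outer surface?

Series resistances:
  R_brass = (1/0.138 − 1/0.170)/(4πk) = 1.364/(4π·129) = 8.414×10^-4 K/W
  R_polyurethane foam = (1/0.170 − 1/0.327)/(4πk) = 2.824/(4π·0.0260) = 8.644 K/W
ΣR = 8.645 K/W
ΔT = Q·ΣR = 23.4 × 8.645 = 202.3 K
Heat flows inward, so T_out = T_in + ΔT = -179 + 202.3 = 23.3 °C

T_out = 23.3 °C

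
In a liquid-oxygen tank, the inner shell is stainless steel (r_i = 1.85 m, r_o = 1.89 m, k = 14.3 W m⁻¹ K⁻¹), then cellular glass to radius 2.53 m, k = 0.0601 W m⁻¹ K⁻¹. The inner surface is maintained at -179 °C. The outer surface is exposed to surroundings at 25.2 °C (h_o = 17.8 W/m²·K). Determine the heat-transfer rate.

Resistance network (inner→outer):
  R_stainless steel = (1/1.85 − 1/1.89)/(4πk) = 0.01144/(4π·14.3) = 6.366×10^-5 K/W
  R_cellular glass = (1/1.89 − 1/2.53)/(4πk) = 0.1338/(4π·0.0601) = 0.1772 K/W
  R_conv,out = 1/(4πr²h) = 1/(4π·2.53²·17.8) = 6.984×10^-4 K/W
ΣR = 6.366×10^-5 + 0.1772 + 6.984×10^-4 = 0.1780 K/W
Q = ΔT/ΣR = (-179 °C − 25.2 °C)/0.1780 = -1150 W
(Negative Q ⇒ heat flows inward; heat gain = 1150 W.)

Q = 1150 W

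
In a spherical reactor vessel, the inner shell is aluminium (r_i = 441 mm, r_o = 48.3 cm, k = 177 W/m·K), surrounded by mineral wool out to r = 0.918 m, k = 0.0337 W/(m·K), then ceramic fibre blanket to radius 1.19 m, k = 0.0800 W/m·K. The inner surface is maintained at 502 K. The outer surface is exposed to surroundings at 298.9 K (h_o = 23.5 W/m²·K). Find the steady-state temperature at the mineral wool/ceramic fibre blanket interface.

Series thermal resistances, inner to outer:
  R_aluminium = (1/0.441 − 1/0.483)/(4πk) = 0.1972/(4π·177) = 8.865×10^-5 K/W
  R_mineral wool = (1/0.483 − 1/0.918)/(4πk) = 0.9811/(4π·0.0337) = 2.317 K/W
  R_ceramic fibre blanket = (1/0.918 − 1/1.19)/(4πk) = 0.2490/(4π·0.0800) = 0.2477 K/W
  R_conv,out = 1/(4πr²h) = 1/(4π·1.19²·23.5) = 0.002391 K/W
ΣR = 8.865×10^-5 + 2.317 + 0.2477 + 0.002391 = 2.567 K/W
Q = ΔT/ΣR = (502 K − 298.9 K)/2.567 = 79.12 W
From the inner boundary to the mineral wool/ceramic fibre blanket interface, ΣR_partial = 2.317 K/W.
T_interface = T_in − Q·ΣR_partial = 502 K − (79.12)(2.317) = 318.7 K

T = 318.7 K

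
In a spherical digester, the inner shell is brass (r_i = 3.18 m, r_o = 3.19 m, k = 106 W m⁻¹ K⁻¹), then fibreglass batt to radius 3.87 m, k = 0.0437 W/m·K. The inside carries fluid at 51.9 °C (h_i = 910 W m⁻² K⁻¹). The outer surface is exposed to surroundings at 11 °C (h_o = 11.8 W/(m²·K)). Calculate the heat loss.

Resistance network (inner→outer):
  R_conv,in = 1/(4πr²h) = 1/(4π·3.18²·910) = 8.648×10^-6 K/W
  R_brass = (1/3.18 − 1/3.19)/(4πk) = 9.858×10^-4/(4π·106) = 7.401×10^-7 K/W
  R_fibreglass batt = (1/3.19 − 1/3.87)/(4πk) = 0.05508/(4π·0.0437) = 0.1003 K/W
  R_conv,out = 1/(4πr²h) = 1/(4π·3.87²·11.8) = 4.503×10^-4 K/W
ΣR = 8.648×10^-6 + 7.401×10^-7 + 0.1003 + 4.503×10^-4 = 0.1008 K/W
Q = ΔT/ΣR = (51.9 °C − 11 °C)/0.1008 = 406 W

Q = 406 W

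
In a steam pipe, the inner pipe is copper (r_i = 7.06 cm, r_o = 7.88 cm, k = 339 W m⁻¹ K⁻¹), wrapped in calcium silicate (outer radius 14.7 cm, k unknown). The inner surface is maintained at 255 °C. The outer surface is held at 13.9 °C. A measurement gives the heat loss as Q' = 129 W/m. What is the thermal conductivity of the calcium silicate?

k = 0.0531 W/m·K

ΣR = ΔT/Q' = |255 − 13.9|/129 = 1.869 m·K/W
Known resistances:
  R'_copper = ln(0.0788/0.0706)/(2πk) = 0.1099/(2π·339) = 5.159×10^-5 m·K/W
R_calcium silicate = ΣR − ΣR_known = 1.869 − 5.159×10^-5 = 1.869 m·K/W
ln(r₂/r₁)/(2πk) = 1.869 ⇒ k = 0.6235/(2π·1.869) = 0.0531 W/m·K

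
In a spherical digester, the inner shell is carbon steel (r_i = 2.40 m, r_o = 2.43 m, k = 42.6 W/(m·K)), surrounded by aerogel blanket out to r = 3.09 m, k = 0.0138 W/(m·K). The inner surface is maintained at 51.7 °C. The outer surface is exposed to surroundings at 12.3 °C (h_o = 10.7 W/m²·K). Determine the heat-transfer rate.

Series thermal resistances, inner to outer:
  R_carbon steel = (1/2.40 − 1/2.43)/(4πk) = 0.005144/(4π·42.6) = 9.609×10^-6 K/W
  R_aerogel blanket = (1/2.43 − 1/3.09)/(4πk) = 0.08790/(4π·0.0138) = 0.5069 K/W
  R_conv,out = 1/(4πr²h) = 1/(4π·3.09²·10.7) = 7.789×10^-4 K/W
ΣR = 9.609×10^-6 + 0.5069 + 7.789×10^-4 = 0.5077 K/W
Q = ΔT/ΣR = (51.7 °C − 12.3 °C)/0.5077 = 77.6 W

Q = 77.6 W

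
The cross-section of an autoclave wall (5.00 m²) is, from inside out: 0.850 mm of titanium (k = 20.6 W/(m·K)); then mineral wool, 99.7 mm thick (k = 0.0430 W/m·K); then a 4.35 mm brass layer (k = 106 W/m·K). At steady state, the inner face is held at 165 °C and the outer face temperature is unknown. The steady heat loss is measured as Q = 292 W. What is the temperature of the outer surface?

T_out = 29.6 °C

Sum the resistances:
  R_titanium = L/(kA) = 8.50×10^-4/(20.6·5.00) = 8.252×10^-6 K/W
  R_mineral wool = L/(kA) = 0.0997/(0.0430·5.00) = 0.4637 K/W
  R_brass = L/(kA) = 0.00435/(106·5.00) = 8.208×10^-6 K/W
ΣR = 0.4637 K/W
ΔT = Q·ΣR = 292 × 0.4637 = 135.4 K
Heat flows outward, so T_out = T_in − ΔT = 165 − 135.4 = 29.6 °C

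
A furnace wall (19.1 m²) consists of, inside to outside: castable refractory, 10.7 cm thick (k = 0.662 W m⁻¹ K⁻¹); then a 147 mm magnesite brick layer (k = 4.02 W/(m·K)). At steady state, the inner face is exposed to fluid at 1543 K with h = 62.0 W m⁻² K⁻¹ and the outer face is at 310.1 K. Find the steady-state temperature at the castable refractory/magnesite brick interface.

Treat each layer as a resistance in series:
  R_conv,in = 1/(hA) = 1/(62.0·19.1) = 8.445×10^-4 K/W
  R_castable refractory = L/(kA) = 0.107/(0.662·19.1) = 0.008462 K/W
  R_magnesite brick = L/(kA) = 0.147/(4.02·19.1) = 0.001915 K/W
ΣR = 8.445×10^-4 + 0.008462 + 0.001915 = 0.01122 K/W
Q = ΔT/ΣR = (1543 K − 310.1 K)/0.01122 = 1.099×10^5 W
From the inner boundary to the castable refractory/magnesite brick interface, ΣR_partial = 0.009307 K/W.
T_interface = T_in − Q·ΣR_partial = 1543 K − (1.099×10^5)(0.009307) = 520 K

T = 520 K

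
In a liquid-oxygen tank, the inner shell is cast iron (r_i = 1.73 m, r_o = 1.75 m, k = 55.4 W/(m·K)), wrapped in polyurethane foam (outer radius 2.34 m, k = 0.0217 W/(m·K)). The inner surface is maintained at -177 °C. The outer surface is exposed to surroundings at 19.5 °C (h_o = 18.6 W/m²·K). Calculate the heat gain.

Q = 371 W

Series thermal resistances, inner to outer:
  R_cast iron = (1/1.73 − 1/1.75)/(4πk) = 0.006606/(4π·55.4) = 9.489×10^-6 K/W
  R_polyurethane foam = (1/1.75 − 1/2.34)/(4πk) = 0.1441/(4π·0.0217) = 0.5284 K/W
  R_conv,out = 1/(4πr²h) = 1/(4π·2.34²·18.6) = 7.813×10^-4 K/W
ΣR = 9.489×10^-6 + 0.5284 + 7.813×10^-4 = 0.5292 K/W
Q = ΔT/ΣR = (-177 °C − 19.5 °C)/0.5292 = -371 W
(Negative Q ⇒ heat flows inward; heat gain = 371 W.)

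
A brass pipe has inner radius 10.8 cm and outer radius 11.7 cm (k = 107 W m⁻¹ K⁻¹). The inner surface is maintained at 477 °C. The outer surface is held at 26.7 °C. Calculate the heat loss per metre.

Q' = 3780 kW/m

Q' = 2πk·ΔT/ln(r₂/r₁) = 2π × 107 × 450.3 / ln(0.117/0.108) = 3.78×10^6 W/m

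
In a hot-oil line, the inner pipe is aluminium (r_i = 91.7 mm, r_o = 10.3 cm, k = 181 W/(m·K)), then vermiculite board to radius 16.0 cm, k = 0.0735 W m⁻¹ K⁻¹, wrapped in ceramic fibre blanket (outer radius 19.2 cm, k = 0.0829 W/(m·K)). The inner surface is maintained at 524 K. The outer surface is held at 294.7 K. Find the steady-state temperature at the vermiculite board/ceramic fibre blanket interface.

Resistance network (inner→outer):
  R'_aluminium = ln(0.103/0.0917)/(2πk) = 0.1162/(2π·181) = 1.022×10^-4 m·K/W
  R'_vermiculite board = ln(0.160/0.103)/(2πk) = 0.4404/(2π·0.0735) = 0.9537 m·K/W
  R'_ceramic fibre blanket = ln(0.192/0.160)/(2πk) = 0.1823/(2π·0.0829) = 0.3500 m·K/W
ΣR = 1.022×10^-4 + 0.9537 + 0.3500 = 1.304 m·K/W
Q' = ΔT/ΣR = (524 K − 294.7 K)/1.304 = 175.8 W/m
From the inner boundary to the vermiculite board/ceramic fibre blanket interface, ΣR_partial = 0.9538 m·K/W.
T_interface = T_in − Q'·ΣR_partial = 524 K − (175.8)(0.9538) = 356.3 K

T = 356.3 K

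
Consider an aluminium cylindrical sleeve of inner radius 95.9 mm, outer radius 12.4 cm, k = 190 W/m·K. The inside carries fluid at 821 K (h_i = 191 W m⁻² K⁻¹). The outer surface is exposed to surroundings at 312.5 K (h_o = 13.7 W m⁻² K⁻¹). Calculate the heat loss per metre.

Treat each layer as a resistance in series:
  R'_conv,in = 1/(2πr h) = 1/(2π·0.0959·191) = 0.008689 m·K/W
  R'_aluminium = ln(0.124/0.0959)/(2πk) = 0.2570/(2π·190) = 2.153×10^-4 m·K/W
  R'_conv,out = 1/(2πr h) = 1/(2π·0.124·13.7) = 0.09369 m·K/W
ΣR = 0.008689 + 2.153×10^-4 + 0.09369 = 0.1026 m·K/W
Q' = ΔT/ΣR = (821 K − 312.5 K)/0.1026 = 4960 W/m

Q' = 4960 W/m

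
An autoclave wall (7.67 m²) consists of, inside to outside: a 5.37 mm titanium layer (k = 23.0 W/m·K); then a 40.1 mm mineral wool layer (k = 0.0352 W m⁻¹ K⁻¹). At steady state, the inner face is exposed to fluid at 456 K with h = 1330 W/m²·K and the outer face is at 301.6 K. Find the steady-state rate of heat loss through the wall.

Q = 1040 W

Series thermal resistances, inner to outer:
  R_conv,in = 1/(hA) = 1/(1330·7.67) = 9.803×10^-5 K/W
  R_titanium = L/(kA) = 0.00537/(23.0·7.67) = 3.044×10^-5 K/W
  R_mineral wool = L/(kA) = 0.0401/(0.0352·7.67) = 0.1485 K/W
ΣR = 9.803×10^-5 + 3.044×10^-5 + 0.1485 = 0.1486 K/W
Q = ΔT/ΣR = (456 K − 301.6 K)/0.1486 = 1040 W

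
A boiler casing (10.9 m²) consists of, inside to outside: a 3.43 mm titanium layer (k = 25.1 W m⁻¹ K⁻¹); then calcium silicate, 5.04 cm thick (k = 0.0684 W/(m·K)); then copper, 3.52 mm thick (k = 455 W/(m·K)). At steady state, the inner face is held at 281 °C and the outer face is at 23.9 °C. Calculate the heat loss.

Treat each layer as a resistance in series:
  R_titanium = L/(kA) = 0.00343/(25.1·10.9) = 1.254×10^-5 K/W
  R_calcium silicate = L/(kA) = 0.0504/(0.0684·10.9) = 0.06760 K/W
  R_copper = L/(kA) = 0.00352/(455·10.9) = 7.097×10^-7 K/W
ΣR = 1.254×10^-5 + 0.06760 + 7.097×10^-7 = 0.06761 K/W
Q = ΔT/ΣR = (281 °C − 23.9 °C)/0.06761 = 3800 W

Q = 3.80 kW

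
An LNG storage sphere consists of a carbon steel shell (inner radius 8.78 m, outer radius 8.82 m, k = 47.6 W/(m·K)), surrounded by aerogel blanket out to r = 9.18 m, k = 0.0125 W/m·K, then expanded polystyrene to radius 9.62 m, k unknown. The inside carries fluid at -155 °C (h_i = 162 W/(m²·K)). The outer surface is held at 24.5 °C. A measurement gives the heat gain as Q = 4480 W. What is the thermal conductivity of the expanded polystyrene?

ΣR = ΔT/Q = |-155 − 24.5|/4480 = 0.04007 K/W
Known resistances:
  R_conv,in = 1/(4πr²h) = 1/(4π·8.78²·162) = 6.372×10^-6 K/W
  R_carbon steel = (1/8.78 − 1/8.82)/(4πk) = 5.165×10^-4/(4π·47.6) = 8.635×10^-7 K/W
  R_aerogel blanket = (1/8.82 − 1/9.18)/(4πk) = 0.004446/(4π·0.0125) = 0.02831 K/W
R_expanded polystyrene = ΣR − ΣR_known = 0.04007 − 0.02832 = 0.01175 K/W
(1/r₁−1/r₂)/(4πk) = 0.01175 ⇒ k = 0.004982/(4π·0.01175) = 0.0337 W/m·K

k = 0.0337 W/m·K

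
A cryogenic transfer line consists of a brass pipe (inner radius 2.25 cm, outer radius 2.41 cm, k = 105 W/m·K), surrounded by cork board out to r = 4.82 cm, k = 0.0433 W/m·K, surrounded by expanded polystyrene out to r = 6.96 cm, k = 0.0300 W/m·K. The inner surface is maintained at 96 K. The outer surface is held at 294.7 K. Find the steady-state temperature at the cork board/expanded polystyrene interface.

T = 208.6 K

Series thermal resistances, inner to outer:
  R'_brass = ln(0.0241/0.0225)/(2πk) = 0.06870/(2π·105) = 1.041×10^-4 m·K/W
  R'_cork board = ln(0.0482/0.0241)/(2πk) = 0.6931/(2π·0.0433) = 2.548 m·K/W
  R'_expanded polystyrene = ln(0.0696/0.0482)/(2πk) = 0.3674/(2π·0.0300) = 1.949 m·K/W
ΣR = 1.041×10^-4 + 2.548 + 1.949 = 4.497 m·K/W
Q' = ΔT/ΣR = (96 K − 294.7 K)/4.497 = -44.19 W/m
From the inner boundary to the cork board/expanded polystyrene interface, ΣR_partial = 2.548 m·K/W.
T_interface = T_in − Q'·ΣR_partial = 96 K − (-44.19)(2.548) = 208.6 K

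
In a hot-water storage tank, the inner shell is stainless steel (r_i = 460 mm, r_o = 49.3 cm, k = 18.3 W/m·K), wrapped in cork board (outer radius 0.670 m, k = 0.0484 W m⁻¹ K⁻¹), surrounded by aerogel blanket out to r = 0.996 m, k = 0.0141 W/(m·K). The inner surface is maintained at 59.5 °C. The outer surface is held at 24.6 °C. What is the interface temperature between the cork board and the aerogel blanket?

Treat each layer as a resistance in series:
  R_stainless steel = (1/0.460 − 1/0.493)/(4πk) = 0.1455/(4π·18.3) = 6.328×10^-4 K/W
  R_cork board = (1/0.493 − 1/0.670)/(4πk) = 0.5359/(4π·0.0484) = 0.8810 K/W
  R_aerogel blanket = (1/0.670 − 1/0.996)/(4πk) = 0.4885/(4π·0.0141) = 2.757 K/W
ΣR = 6.328×10^-4 + 0.8810 + 2.757 = 3.639 K/W
Q = ΔT/ΣR = (59.5 °C − 24.6 °C)/3.639 = 9.591 W
From the inner boundary to the cork board/aerogel blanket interface, ΣR_partial = 0.8816 K/W.
T_interface = T_in − Q·ΣR_partial = 59.5 °C − (9.591)(0.8816) = 51.0 °C

T = 51.0 °C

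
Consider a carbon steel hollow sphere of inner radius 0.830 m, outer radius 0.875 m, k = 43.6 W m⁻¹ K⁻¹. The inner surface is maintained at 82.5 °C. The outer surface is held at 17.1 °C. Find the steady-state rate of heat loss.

Q = 5.78×10^5 W

Q = 4πk·ΔT/(1/r₁ − 1/r₂) = 4π × 43.6 × 65.4 / (1/0.830 − 1/0.875) = 5.78×10^5 W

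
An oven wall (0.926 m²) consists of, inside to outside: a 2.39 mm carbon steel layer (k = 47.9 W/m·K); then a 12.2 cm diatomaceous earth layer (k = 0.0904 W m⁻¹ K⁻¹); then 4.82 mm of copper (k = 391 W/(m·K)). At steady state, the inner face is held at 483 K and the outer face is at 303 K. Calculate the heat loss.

Series thermal resistances, inner to outer:
  R_carbon steel = L/(kA) = 0.00239/(47.9·0.926) = 5.388×10^-5 K/W
  R_diatomaceous earth = L/(kA) = 0.122/(0.0904·0.926) = 1.457 K/W
  R_copper = L/(kA) = 0.00482/(391·0.926) = 1.331×10^-5 K/W
ΣR = 5.388×10^-5 + 1.457 + 1.331×10^-5 = 1.457 K/W
Q = ΔT/ΣR = (483 K − 303 K)/1.457 = 124 W

Q = 124 W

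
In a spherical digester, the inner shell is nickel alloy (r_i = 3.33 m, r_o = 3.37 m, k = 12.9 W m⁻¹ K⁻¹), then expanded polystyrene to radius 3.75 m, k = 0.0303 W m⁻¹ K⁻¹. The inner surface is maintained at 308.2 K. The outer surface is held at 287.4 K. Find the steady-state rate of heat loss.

Treat each layer as a resistance in series:
  R_nickel alloy = (1/3.33 − 1/3.37)/(4πk) = 0.003564/(4π·12.9) = 2.199×10^-5 K/W
  R_expanded polystyrene = (1/3.37 − 1/3.75)/(4πk) = 0.03007/(4π·0.0303) = 0.07897 K/W
ΣR = 2.199×10^-5 + 0.07897 = 0.07899 K/W
Q = ΔT/ΣR = (308.2 K − 287.4 K)/0.07899 = 263 W

Q = 263 W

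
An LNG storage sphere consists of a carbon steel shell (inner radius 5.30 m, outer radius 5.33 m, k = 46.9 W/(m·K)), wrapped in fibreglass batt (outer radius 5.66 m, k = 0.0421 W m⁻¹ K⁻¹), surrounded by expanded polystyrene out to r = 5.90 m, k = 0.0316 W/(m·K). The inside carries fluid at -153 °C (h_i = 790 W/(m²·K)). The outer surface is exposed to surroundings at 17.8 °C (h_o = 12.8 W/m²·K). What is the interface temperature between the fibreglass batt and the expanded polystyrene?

T = -62.3 °C

Resistance network (inner→outer):
  R_conv,in = 1/(4πr²h) = 1/(4π·5.30²·790) = 3.586×10^-6 K/W
  R_carbon steel = (1/5.30 − 1/5.33)/(4πk) = 0.001062/(4π·46.9) = 1.802×10^-6 K/W
  R_fibreglass batt = (1/5.33 − 1/5.66)/(4πk) = 0.01094/(4π·0.0421) = 0.02068 K/W
  R_expanded polystyrene = (1/5.66 − 1/5.90)/(4πk) = 0.007187/(4π·0.0316) = 0.01810 K/W
  R_conv,out = 1/(4πr²h) = 1/(4π·5.90²·12.8) = 1.786×10^-4 K/W
ΣR = 3.586×10^-6 + 1.802×10^-6 + 0.02068 + 0.01810 + 1.786×10^-4 = 0.03896 K/W
Q = ΔT/ΣR = (-153 °C − 17.8 °C)/0.03896 = -4384 W
From the inner boundary to the fibreglass batt/expanded polystyrene interface, ΣR_partial = 0.02069 K/W.
T_interface = T_in − Q·ΣR_partial = -153 °C − (-4384)(0.02069) = -62.3 °C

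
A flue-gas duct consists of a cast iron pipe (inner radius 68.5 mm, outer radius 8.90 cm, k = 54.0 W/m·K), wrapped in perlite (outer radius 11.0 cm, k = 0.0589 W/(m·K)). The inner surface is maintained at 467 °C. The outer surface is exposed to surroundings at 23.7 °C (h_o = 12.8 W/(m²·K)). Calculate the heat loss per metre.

Treat each layer as a resistance in series:
  R'_cast iron = ln(0.0890/0.0685)/(2πk) = 0.2618/(2π·54.0) = 7.716×10^-4 m·K/W
  R'_perlite = ln(0.110/0.0890)/(2πk) = 0.2118/(2π·0.0589) = 0.5724 m·K/W
  R'_conv,out = 1/(2πr h) = 1/(2π·0.110·12.8) = 0.1130 m·K/W
ΣR = 7.716×10^-4 + 0.5724 + 0.1130 = 0.6862 m·K/W
Q' = ΔT/ΣR = (467 °C − 23.7 °C)/0.6862 = 646 W/m

Q' = 646 W/m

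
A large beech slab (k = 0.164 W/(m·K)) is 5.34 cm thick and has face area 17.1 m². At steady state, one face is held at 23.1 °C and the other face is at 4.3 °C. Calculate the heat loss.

Q = 987 W

Q = kA·ΔT/L = 0.164 × 17.1 × |23.1 °C − 4.3 °C| / 0.0534 = 987 W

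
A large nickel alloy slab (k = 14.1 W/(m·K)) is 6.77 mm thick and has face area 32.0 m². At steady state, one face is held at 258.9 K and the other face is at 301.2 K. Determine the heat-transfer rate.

Q = kA·ΔT/L = 14.1 × 32.0 × |258.9 K − 301.2 K| / 0.00677 = 2.82×10^6 W

Q = 2820 kW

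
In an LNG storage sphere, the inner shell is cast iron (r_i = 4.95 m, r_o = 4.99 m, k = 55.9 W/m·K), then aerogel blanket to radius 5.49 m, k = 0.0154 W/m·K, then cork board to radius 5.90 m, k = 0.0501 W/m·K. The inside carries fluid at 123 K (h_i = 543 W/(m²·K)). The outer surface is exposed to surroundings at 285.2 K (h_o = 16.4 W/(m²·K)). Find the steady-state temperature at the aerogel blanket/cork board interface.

T = 256.5 K

Resistance network (inner→outer):
  R_conv,in = 1/(4πr²h) = 1/(4π·4.95²·543) = 5.981×10^-6 K/W
  R_cast iron = (1/4.95 − 1/4.99)/(4πk) = 0.001619/(4π·55.9) = 2.305×10^-6 K/W
  R_aerogel blanket = (1/4.99 − 1/5.49)/(4πk) = 0.01825/(4π·0.0154) = 0.09431 K/W
  R_cork board = (1/5.49 − 1/5.90)/(4πk) = 0.01266/(4π·0.0501) = 0.02011 K/W
  R_conv,out = 1/(4πr²h) = 1/(4π·5.90²·16.4) = 1.394×10^-4 K/W
ΣR = 5.981×10^-6 + 2.305×10^-6 + 0.09431 + 0.02011 + 1.394×10^-4 = 0.1146 K/W
Q = ΔT/ΣR = (123 K − 285.2 K)/0.1146 = -1415 W
From the inner boundary to the aerogel blanket/cork board interface, ΣR_partial = 0.09432 K/W.
T_interface = T_in − Q·ΣR_partial = 123 K − (-1415)(0.09432) = 256.5 K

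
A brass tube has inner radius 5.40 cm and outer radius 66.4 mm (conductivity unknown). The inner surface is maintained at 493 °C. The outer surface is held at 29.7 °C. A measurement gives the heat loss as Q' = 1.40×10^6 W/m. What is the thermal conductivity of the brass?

k = 99.4 W/m·K

ΣR = ΔT/Q' = |493 − 29.7|/1.40×10^6 = 3.309×10^-4 m·K/W
ln(r₂/r₁)/(2πk) = 3.309×10^-4 ⇒ k = 0.2067/(2π·3.309×10^-4) = 99.4 W/m·K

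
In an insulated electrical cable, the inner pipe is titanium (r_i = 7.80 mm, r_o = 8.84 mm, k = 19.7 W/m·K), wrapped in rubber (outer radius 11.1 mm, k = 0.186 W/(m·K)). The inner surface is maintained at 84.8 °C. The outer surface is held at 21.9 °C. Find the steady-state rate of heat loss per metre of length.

Treat each layer as a resistance in series:
  R'_titanium = ln(0.00884/0.00780)/(2πk) = 0.1252/(2π·19.7) = 0.001011 m·K/W
  R'_rubber = ln(0.0111/0.00884)/(2πk) = 0.2277/(2π·0.186) = 0.1948 m·K/W
ΣR = 0.001011 + 0.1948 = 0.1958 m·K/W
Q' = ΔT/ΣR = (84.8 °C − 21.9 °C)/0.1958 = 321 W/m

Q' = 321 W/m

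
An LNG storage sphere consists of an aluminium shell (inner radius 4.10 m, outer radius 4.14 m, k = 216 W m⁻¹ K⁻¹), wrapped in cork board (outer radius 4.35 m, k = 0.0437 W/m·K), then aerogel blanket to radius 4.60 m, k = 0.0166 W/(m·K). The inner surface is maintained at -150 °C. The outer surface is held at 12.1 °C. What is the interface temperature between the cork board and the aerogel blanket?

T = -108 °C

Treat each layer as a resistance in series:
  R_aluminium = (1/4.10 − 1/4.14)/(4πk) = 0.002357/(4π·216) = 8.682×10^-7 K/W
  R_cork board = (1/4.14 − 1/4.35)/(4πk) = 0.01166/(4π·0.0437) = 0.02123 K/W
  R_aerogel blanket = (1/4.35 − 1/4.60)/(4πk) = 0.01249/(4π·0.0166) = 0.05989 K/W
ΣR = 8.682×10^-7 + 0.02123 + 0.05989 = 0.08112 K/W
Q = ΔT/ΣR = (-150 °C − 12.1 °C)/0.08112 = -1998 W
From the inner boundary to the cork board/aerogel blanket interface, ΣR_partial = 0.02123 K/W.
T_interface = T_in − Q·ΣR_partial = -150 °C − (-1998)(0.02123) = -108 °C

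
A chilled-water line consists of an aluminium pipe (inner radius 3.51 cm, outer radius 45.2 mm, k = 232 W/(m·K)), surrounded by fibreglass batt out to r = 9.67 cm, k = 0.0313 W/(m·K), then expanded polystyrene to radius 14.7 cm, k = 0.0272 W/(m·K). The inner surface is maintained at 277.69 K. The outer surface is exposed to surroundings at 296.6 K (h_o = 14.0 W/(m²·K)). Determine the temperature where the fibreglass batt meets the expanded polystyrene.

Resistance network (inner→outer):
  R'_aluminium = ln(0.0452/0.0351)/(2πk) = 0.2529/(2π·232) = 1.735×10^-4 m·K/W
  R'_fibreglass batt = ln(0.0967/0.0452)/(2πk) = 0.7605/(2π·0.0313) = 3.867 m·K/W
  R'_expanded polystyrene = ln(0.147/0.0967)/(2πk) = 0.4188/(2π·0.0272) = 2.451 m·K/W
  R'_conv,out = 1/(2πr h) = 1/(2π·0.147·14.0) = 0.07733 m·K/W
ΣR = 1.735×10^-4 + 3.867 + 2.451 + 0.07733 = 6.396 m·K/W
Q' = ΔT/ΣR = (277.69 K − 296.6 K)/6.396 = -2.957 W/m
From the inner boundary to the fibreglass batt/expanded polystyrene interface, ΣR_partial = 3.867 m·K/W.
T_interface = T_in − Q'·ΣR_partial = 277.69 K − (-2.957)(3.867) = 289.1 K

T = 289.1 K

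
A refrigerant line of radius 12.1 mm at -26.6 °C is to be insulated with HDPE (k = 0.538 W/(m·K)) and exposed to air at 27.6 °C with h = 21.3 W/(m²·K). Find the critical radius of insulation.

r_cr = 2.53 cm

For a cylinder, r_cr = k_ins/h = 0.538/21.3 = 0.0253 m = 2.53 cm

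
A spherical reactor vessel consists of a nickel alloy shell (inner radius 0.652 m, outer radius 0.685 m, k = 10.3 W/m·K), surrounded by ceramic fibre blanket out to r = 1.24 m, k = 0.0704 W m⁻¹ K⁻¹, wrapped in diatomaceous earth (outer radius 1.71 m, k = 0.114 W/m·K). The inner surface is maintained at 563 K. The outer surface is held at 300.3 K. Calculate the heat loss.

Q = 294 W

Series thermal resistances, inner to outer:
  R_nickel alloy = (1/0.652 − 1/0.685)/(4πk) = 0.07389/(4π·10.3) = 5.709×10^-4 K/W
  R_ceramic fibre blanket = (1/0.685 − 1/1.24)/(4πk) = 0.6534/(4π·0.0704) = 0.7386 K/W
  R_diatomaceous earth = (1/1.24 − 1/1.71)/(4πk) = 0.2217/(4π·0.114) = 0.1547 K/W
ΣR = 5.709×10^-4 + 0.7386 + 0.1547 = 0.8939 K/W
Q = ΔT/ΣR = (563 K − 300.3 K)/0.8939 = 294 W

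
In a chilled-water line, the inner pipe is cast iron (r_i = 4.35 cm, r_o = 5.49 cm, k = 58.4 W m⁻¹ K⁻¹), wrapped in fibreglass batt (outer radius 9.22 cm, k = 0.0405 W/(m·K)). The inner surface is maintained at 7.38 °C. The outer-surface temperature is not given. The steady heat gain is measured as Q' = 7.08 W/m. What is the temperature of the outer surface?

Sum the resistances:
  R'_cast iron = ln(0.0549/0.0435)/(2πk) = 0.2328/(2π·58.4) = 6.343×10^-4 m·K/W
  R'_fibreglass batt = ln(0.0922/0.0549)/(2πk) = 0.5184/(2π·0.0405) = 2.037 m·K/W
ΣR = 2.038 m·K/W
ΔT = Q'·ΣR = 7.08 × 2.038 = 14.43 K
Heat flows inward, so T_out = T_in + ΔT = 7.38 + 14.43 = 21.8 °C

T_out = 21.8 °C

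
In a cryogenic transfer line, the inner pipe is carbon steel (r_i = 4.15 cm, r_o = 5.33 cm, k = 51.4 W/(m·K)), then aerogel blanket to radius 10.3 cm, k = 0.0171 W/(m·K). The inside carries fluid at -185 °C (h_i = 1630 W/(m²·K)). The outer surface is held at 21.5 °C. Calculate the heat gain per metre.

Q' = 33.7 W/m

Treat each layer as a resistance in series:
  R'_conv,in = 1/(2πr h) = 1/(2π·0.0415·1630) = 0.002353 m·K/W
  R'_carbon steel = ln(0.0533/0.0415)/(2πk) = 0.2502/(2π·51.4) = 7.749×10^-4 m·K/W
  R'_aerogel blanket = ln(0.103/0.0533)/(2πk) = 0.6588/(2π·0.0171) = 6.132 m·K/W
ΣR = 0.002353 + 7.749×10^-4 + 6.132 = 6.135 m·K/W
Q' = ΔT/ΣR = (-185 °C − 21.5 °C)/6.135 = -33.7 W/m
(Negative Q' ⇒ heat flows inward; heat gain = 33.7 W/m.)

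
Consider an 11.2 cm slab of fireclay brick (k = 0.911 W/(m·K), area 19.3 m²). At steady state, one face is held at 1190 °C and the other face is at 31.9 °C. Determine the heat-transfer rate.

Q = kA·ΔT/L = 0.911 × 19.3 × |1190 °C − 31.9 °C| / 0.112 = 1.82×10^5 W

Q = 182 kW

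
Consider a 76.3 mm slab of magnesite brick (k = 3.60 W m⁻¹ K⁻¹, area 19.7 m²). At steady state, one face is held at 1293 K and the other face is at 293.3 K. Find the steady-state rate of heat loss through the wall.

Q = 9.29×10^5 W

Q = kA·ΔT/L = 3.60 × 19.7 × |1293 K − 293.3 K| / 0.0763 = 9.29×10^5 W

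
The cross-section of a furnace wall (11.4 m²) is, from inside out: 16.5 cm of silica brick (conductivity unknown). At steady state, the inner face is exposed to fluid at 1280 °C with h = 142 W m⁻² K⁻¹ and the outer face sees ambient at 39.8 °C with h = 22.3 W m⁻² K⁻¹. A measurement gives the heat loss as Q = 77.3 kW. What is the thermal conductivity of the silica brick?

k = 1.26 W/m·K

ΣR = ΔT/Q = |1280 − 39.8|/77300 = 0.01604 K/W
Known resistances:
  R_conv,in = 1/(hA) = 1/(142·11.4) = 6.177×10^-4 K/W
  R_conv,out = 1/(hA) = 1/(22.3·11.4) = 0.003934 K/W
R_silica brick = ΣR − ΣR_known = 0.01604 − 0.004552 = 0.01149 K/W
L/(kA) = 0.01149 ⇒ k = 0.165/(0.01149·11.4) = 1.26 W/m·K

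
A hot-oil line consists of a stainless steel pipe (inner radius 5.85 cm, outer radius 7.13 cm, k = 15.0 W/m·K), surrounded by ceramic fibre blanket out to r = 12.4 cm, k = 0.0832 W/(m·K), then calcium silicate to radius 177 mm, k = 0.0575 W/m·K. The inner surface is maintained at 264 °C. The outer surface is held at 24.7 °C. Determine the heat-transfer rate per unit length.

Q' = 117 W/m

Series thermal resistances, inner to outer:
  R'_stainless steel = ln(0.0713/0.0585)/(2πk) = 0.1979/(2π·15.0) = 0.002099 m·K/W
  R'_ceramic fibre blanket = ln(0.124/0.0713)/(2πk) = 0.5534/(2π·0.0832) = 1.059 m·K/W
  R'_calcium silicate = ln(0.177/0.124)/(2πk) = 0.3559/(2π·0.0575) = 0.9850 m·K/W
ΣR = 0.002099 + 1.059 + 0.9850 = 2.046 m·K/W
Q' = ΔT/ΣR = (264 °C − 24.7 °C)/2.046 = 117 W/m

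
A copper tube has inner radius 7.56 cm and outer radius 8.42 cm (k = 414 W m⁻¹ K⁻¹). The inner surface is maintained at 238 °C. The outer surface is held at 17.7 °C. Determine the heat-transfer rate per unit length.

Q' = 2πk·ΔT/ln(r₂/r₁) = 2π × 414 × 220.3 / ln(0.0842/0.0756) = 5.32×10^6 W/m

Q' = 5320 kW/m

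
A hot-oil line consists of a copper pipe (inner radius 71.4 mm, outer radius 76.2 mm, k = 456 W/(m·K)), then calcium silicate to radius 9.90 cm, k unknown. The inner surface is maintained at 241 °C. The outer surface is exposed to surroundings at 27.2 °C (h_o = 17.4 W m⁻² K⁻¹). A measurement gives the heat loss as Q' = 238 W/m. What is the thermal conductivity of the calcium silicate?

k = 0.0517 W/m·K

ΣR = ΔT/Q' = |241 − 27.2|/238 = 0.8983 m·K/W
Known resistances:
  R'_copper = ln(0.0762/0.0714)/(2πk) = 0.06506/(2π·456) = 2.271×10^-5 m·K/W
  R'_conv,out = 1/(2πr h) = 1/(2π·0.0990·17.4) = 0.09239 m·K/W
R_calcium silicate = ΣR − ΣR_known = 0.8983 − 0.09241 = 0.8059 m·K/W
ln(r₂/r₁)/(2πk) = 0.8059 ⇒ k = 0.2618/(2π·0.8059) = 0.0517 W/m·K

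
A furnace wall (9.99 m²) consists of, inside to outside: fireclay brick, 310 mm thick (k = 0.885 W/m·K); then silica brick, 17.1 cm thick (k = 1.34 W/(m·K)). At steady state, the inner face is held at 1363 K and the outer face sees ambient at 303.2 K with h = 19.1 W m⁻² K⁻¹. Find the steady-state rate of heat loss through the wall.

Q = 20.0 kW

Resistance network (inner→outer):
  R_fireclay brick = L/(kA) = 0.310/(0.885·9.99) = 0.03506 K/W
  R_silica brick = L/(kA) = 0.171/(1.34·9.99) = 0.01277 K/W
  R_conv,out = 1/(hA) = 1/(19.1·9.99) = 0.005241 K/W
ΣR = 0.03506 + 0.01277 + 0.005241 = 0.05307 K/W
Q = ΔT/ΣR = (1363 K − 303.2 K)/0.05307 = 20000 W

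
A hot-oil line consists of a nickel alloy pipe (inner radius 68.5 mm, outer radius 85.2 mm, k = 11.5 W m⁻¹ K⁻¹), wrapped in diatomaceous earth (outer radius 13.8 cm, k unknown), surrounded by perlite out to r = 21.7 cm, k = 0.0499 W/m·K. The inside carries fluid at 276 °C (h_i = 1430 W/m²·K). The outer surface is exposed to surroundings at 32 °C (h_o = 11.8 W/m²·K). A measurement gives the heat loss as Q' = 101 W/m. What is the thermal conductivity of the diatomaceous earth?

k = 0.0848 W/m·K

ΣR = ΔT/Q' = |276 − 32|/101 = 2.416 m·K/W
Known resistances:
  R'_conv,in = 1/(2πr h) = 1/(2π·0.0685·1430) = 0.001625 m·K/W
  R'_nickel alloy = ln(0.0852/0.0685)/(2πk) = 0.2182/(2π·11.5) = 0.003019 m·K/W
  R'_perlite = ln(0.217/0.138)/(2πk) = 0.4526/(2π·0.0499) = 1.444 m·K/W
  R'_conv,out = 1/(2πr h) = 1/(2π·0.217·11.8) = 0.06216 m·K/W
R_diatomaceous earth = ΣR − ΣR_known = 2.416 − 1.511 = 0.9050 m·K/W
ln(r₂/r₁)/(2πk) = 0.9050 ⇒ k = 0.4823/(2π·0.9050) = 0.0848 W/m·K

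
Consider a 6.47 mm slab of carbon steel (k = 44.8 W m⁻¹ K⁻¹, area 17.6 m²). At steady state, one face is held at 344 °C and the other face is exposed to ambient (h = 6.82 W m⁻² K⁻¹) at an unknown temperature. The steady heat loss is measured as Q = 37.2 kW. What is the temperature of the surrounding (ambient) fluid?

T_out = 33.8 °C

Sum the resistances:
  R_carbon steel = L/(kA) = 0.00647/(44.8·17.6) = 8.206×10^-6 K/W
  R_conv,out = 1/(hA) = 1/(6.82·17.6) = 0.008331 K/W
ΣR = 0.008339 K/W
ΔT = Q·ΣR = 37200 × 0.008339 = 310.2 K
Heat flows outward, so T_out = T_in − ΔT = 344 − 310.2 = 33.8 °C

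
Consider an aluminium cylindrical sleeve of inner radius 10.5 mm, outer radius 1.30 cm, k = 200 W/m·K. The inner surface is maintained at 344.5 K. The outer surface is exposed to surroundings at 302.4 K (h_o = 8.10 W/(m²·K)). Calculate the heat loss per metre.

Treat each layer as a resistance in series:
  R'_aluminium = ln(0.0130/0.0105)/(2πk) = 0.2136/(2π·200) = 1.700×10^-4 m·K/W
  R'_conv,out = 1/(2πr h) = 1/(2π·0.0130·8.10) = 1.511 m·K/W
ΣR = 1.700×10^-4 + 1.511 = 1.511 m·K/W
Q' = ΔT/ΣR = (344.5 K − 302.4 K)/1.511 = 27.9 W/m

Q' = 27.9 W/m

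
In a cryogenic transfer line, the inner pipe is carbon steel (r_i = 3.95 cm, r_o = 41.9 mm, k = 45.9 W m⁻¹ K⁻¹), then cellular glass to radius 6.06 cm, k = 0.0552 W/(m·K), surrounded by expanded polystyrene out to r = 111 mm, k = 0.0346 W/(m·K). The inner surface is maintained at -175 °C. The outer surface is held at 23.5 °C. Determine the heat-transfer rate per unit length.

Q' = 51.6 W/m

Treat each layer as a resistance in series:
  R'_carbon steel = ln(0.0419/0.0395)/(2πk) = 0.05899/(2π·45.9) = 2.045×10^-4 m·K/W
  R'_cellular glass = ln(0.0606/0.0419)/(2πk) = 0.3690/(2π·0.0552) = 1.064 m·K/W
  R'_expanded polystyrene = ln(0.111/0.0606)/(2πk) = 0.6052/(2π·0.0346) = 2.784 m·K/W
ΣR = 2.045×10^-4 + 1.064 + 2.784 = 3.848 m·K/W
Q' = ΔT/ΣR = (-175 °C − 23.5 °C)/3.848 = -51.6 W/m
(Negative Q' ⇒ heat flows inward; heat gain = 51.6 W/m.)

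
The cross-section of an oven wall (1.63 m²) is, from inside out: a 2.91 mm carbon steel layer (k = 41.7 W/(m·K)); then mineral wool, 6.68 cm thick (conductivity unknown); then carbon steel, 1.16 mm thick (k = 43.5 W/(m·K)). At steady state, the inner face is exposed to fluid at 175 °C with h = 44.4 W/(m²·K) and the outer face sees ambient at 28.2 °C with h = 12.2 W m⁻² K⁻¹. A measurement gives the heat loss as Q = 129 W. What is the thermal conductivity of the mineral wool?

ΣR = ΔT/Q = |175 − 28.2|/129 = 1.138 K/W
Known resistances:
  R_conv,in = 1/(hA) = 1/(44.4·1.63) = 0.01382 K/W
  R_carbon steel = L/(kA) = 0.00291/(41.7·1.63) = 4.281×10^-5 K/W
  R_carbon steel = L/(kA) = 0.00116/(43.5·1.63) = 1.636×10^-5 K/W
  R_conv,out = 1/(hA) = 1/(12.2·1.63) = 0.05029 K/W
R_mineral wool = ΣR − ΣR_known = 1.138 − 0.06417 = 1.074 K/W
L/(kA) = 1.074 ⇒ k = 0.0668/(1.074·1.63) = 0.0382 W/m·K

k = 0.0382 W/m·K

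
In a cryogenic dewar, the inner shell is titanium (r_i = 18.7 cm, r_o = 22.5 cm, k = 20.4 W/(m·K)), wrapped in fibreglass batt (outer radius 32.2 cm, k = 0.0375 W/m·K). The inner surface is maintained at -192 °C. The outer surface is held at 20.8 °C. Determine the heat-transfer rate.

Series thermal resistances, inner to outer:
  R_titanium = (1/0.187 − 1/0.225)/(4πk) = 0.9031/(4π·20.4) = 0.003523 K/W
  R_fibreglass batt = (1/0.225 − 1/0.322)/(4πk) = 1.339/(4π·0.0375) = 2.841 K/W
ΣR = 0.003523 + 2.841 = 2.845 K/W
Q = ΔT/ΣR = (-192 °C − 20.8 °C)/2.845 = -74.8 W
(Negative Q ⇒ heat flows inward; heat gain = 74.8 W.)

Q = 74.8 W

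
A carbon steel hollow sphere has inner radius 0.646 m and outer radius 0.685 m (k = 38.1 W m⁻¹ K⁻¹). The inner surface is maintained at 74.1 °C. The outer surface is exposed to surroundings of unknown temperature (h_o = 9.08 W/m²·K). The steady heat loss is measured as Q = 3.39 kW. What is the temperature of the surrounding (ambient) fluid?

Sum the resistances:
  R_carbon steel = (1/0.646 − 1/0.685)/(4πk) = 0.08813/(4π·38.1) = 1.841×10^-4 K/W
  R_conv,out = 1/(4πr²h) = 1/(4π·0.685²·9.08) = 0.01868 K/W
ΣR = 0.01886 K/W
ΔT = Q·ΣR = 3390 × 0.01886 = 63.94 K
Heat flows outward, so T_out = T_in − ΔT = 74.1 − 63.94 = 10.2 °C

T_out = 10.2 °C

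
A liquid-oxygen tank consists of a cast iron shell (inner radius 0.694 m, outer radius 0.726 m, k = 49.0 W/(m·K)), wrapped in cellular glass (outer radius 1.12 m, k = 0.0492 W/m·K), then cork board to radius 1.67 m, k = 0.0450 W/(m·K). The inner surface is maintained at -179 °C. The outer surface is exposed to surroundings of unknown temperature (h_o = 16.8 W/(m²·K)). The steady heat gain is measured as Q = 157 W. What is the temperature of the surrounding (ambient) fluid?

Series resistances:
  R_cast iron = (1/0.694 − 1/0.726)/(4πk) = 0.06351/(4π·49.0) = 1.031×10^-4 K/W
  R_cellular glass = (1/0.726 − 1/1.12)/(4πk) = 0.4846/(4π·0.0492) = 0.7837 K/W
  R_cork board = (1/1.12 − 1/1.67)/(4πk) = 0.2941/(4π·0.0450) = 0.5200 K/W
  R_conv,out = 1/(4πr²h) = 1/(4π·1.67²·16.8) = 0.001698 K/W
ΣR = 1.306 K/W
ΔT = Q·ΣR = 157 × 1.306 = 205.0 K
Heat flows inward, so T_out = T_in + ΔT = -179 + 205.0 = 26.0 °C

T_out = 26.0 °C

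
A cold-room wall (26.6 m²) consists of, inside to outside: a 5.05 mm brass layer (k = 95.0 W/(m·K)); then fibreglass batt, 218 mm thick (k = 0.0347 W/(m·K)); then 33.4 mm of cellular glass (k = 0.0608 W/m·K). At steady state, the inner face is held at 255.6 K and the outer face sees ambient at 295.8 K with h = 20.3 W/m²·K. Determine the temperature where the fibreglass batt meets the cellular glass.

Treat each layer as a resistance in series:
  R_brass = L/(kA) = 0.00505/(95.0·26.6) = 1.998×10^-6 K/W
  R_fibreglass batt = L/(kA) = 0.218/(0.0347·26.6) = 0.2362 K/W
  R_cellular glass = L/(kA) = 0.0334/(0.0608·26.6) = 0.02065 K/W
  R_conv,out = 1/(hA) = 1/(20.3·26.6) = 0.001852 K/W
ΣR = 1.998×10^-6 + 0.2362 + 0.02065 + 0.001852 = 0.2587 K/W
Q = ΔT/ΣR = (255.6 K − 295.8 K)/0.2587 = -155.4 W
From the inner boundary to the fibreglass batt/cellular glass interface, ΣR_partial = 0.2362 K/W.
T_interface = T_in − Q·ΣR_partial = 255.6 K − (-155.4)(0.2362) = 292.3 K

T = 292.3 K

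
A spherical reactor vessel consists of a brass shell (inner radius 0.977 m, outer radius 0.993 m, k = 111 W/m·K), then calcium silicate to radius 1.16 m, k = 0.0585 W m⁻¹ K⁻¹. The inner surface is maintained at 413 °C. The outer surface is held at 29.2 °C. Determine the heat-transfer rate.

Treat each layer as a resistance in series:
  R_brass = (1/0.977 − 1/0.993)/(4πk) = 0.01649/(4π·111) = 1.182×10^-5 K/W
  R_calcium silicate = (1/0.993 − 1/1.16)/(4πk) = 0.1450/(4π·0.0585) = 0.1972 K/W
ΣR = 1.182×10^-5 + 0.1972 = 0.1972 K/W
Q = ΔT/ΣR = (413 °C − 29.2 °C)/0.1972 = 1950 W

Q = 1950 W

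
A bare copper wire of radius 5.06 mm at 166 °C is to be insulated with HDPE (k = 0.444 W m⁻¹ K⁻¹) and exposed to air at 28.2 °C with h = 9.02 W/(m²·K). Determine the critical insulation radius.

r_cr = 4.92 cm

For a cylinder, r_cr = k_ins/h = 0.444/9.02 = 0.0492 m = 4.92 cm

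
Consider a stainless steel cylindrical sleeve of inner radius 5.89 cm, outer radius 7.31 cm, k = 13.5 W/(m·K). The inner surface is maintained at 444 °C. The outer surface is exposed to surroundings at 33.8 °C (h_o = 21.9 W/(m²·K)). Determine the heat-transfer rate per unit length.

Q' = 4.02 kW/m

Resistance network (inner→outer):
  R'_stainless steel = ln(0.0731/0.0589)/(2πk) = 0.2160/(2π·13.5) = 0.002546 m·K/W
  R'_conv,out = 1/(2πr h) = 1/(2π·0.0731·21.9) = 0.09942 m·K/W
ΣR = 0.002546 + 0.09942 = 0.1020 m·K/W
Q' = ΔT/ΣR = (444 °C − 33.8 °C)/0.1020 = 4020 W/m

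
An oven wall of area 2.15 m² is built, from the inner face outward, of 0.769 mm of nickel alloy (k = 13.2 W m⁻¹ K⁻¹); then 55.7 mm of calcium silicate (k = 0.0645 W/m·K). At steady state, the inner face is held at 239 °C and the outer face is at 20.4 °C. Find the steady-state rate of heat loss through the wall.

Q = 544 W

Treat each layer as a resistance in series:
  R_nickel alloy = L/(kA) = 7.69×10^-4/(13.2·2.15) = 2.710×10^-5 K/W
  R_calcium silicate = L/(kA) = 0.0557/(0.0645·2.15) = 0.4017 K/W
ΣR = 2.710×10^-5 + 0.4017 = 0.4017 K/W
Q = ΔT/ΣR = (239 °C − 20.4 °C)/0.4017 = 544 W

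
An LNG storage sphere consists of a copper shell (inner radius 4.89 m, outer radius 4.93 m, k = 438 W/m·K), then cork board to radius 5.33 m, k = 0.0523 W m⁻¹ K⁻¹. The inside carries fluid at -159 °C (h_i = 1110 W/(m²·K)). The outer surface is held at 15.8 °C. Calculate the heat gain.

Series thermal resistances, inner to outer:
  R_conv,in = 1/(4πr²h) = 1/(4π·4.89²·1110) = 2.998×10^-6 K/W
  R_copper = (1/4.89 − 1/4.93)/(4πk) = 0.001659/(4π·438) = 3.015×10^-7 K/W
  R_cork board = (1/4.93 − 1/5.33)/(4πk) = 0.01522/(4π·0.0523) = 0.02316 K/W
ΣR = 2.998×10^-6 + 3.015×10^-7 + 0.02316 = 0.02316 K/W
Q = ΔT/ΣR = (-159 °C − 15.8 °C)/0.02316 = -7550 W
(Negative Q ⇒ heat flows inward; heat gain = 7550 W.)

Q = 7550 W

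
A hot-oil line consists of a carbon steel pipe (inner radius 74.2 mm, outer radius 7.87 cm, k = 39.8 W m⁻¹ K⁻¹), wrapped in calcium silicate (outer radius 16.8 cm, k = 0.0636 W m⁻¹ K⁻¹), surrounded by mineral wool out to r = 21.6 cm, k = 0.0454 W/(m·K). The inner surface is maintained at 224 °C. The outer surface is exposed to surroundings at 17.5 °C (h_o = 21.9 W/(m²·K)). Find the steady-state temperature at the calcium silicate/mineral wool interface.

Series thermal resistances, inner to outer:
  R'_carbon steel = ln(0.0787/0.0742)/(2πk) = 0.05888/(2π·39.8) = 2.354×10^-4 m·K/W
  R'_calcium silicate = ln(0.168/0.0787)/(2πk) = 0.7583/(2π·0.0636) = 1.898 m·K/W
  R'_mineral wool = ln(0.216/0.168)/(2πk) = 0.2513/(2π·0.0454) = 0.8810 m·K/W
  R'_conv,out = 1/(2πr h) = 1/(2π·0.216·21.9) = 0.03365 m·K/W
ΣR = 2.354×10^-4 + 1.898 + 0.8810 + 0.03365 = 2.813 m·K/W
Q' = ΔT/ΣR = (224 °C − 17.5 °C)/2.813 = 73.41 W/m
From the inner boundary to the calcium silicate/mineral wool interface, ΣR_partial = 1.898 m·K/W.
T_interface = T_in − Q'·ΣR_partial = 224 °C − (73.41)(1.898) = 84.7 °C

T = 84.7 °C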